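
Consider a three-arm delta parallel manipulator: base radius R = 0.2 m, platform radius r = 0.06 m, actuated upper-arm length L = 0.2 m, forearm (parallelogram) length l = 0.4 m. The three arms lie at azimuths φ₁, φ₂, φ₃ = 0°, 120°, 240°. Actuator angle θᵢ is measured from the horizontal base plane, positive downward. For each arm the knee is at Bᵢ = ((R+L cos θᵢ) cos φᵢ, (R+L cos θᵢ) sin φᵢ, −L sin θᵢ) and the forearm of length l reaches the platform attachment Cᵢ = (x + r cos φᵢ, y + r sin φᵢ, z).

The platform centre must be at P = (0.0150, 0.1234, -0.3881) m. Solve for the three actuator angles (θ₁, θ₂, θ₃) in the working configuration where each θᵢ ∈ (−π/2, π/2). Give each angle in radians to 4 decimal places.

θ₁ = 0.6981, θ₂ = 0.3493, θ₃ = 1.1345

φ1=0.0° → target in arm frame (0.0150, 0.1234)
  A=0.1250, B=-0.3881, C=(l²−L²−A²−y'²−z²)/(2L)=-0.1537
  γ=atan2(-0.3881,0.1250)=-1.2592;  ψ=arccos(-0.3769)=1.9573;  θ1=γ+ψ≈0.6981
φ2=120.0° → target in arm frame (0.0994, -0.0747)
  A=0.0406, B=-0.3881, C=(l²−L²−A²−y'²−z²)/(2L)=-0.0946
  θ2 = atan2(B,A) + arccos(C/0.3902) = 0.3493
φ3=240.0° → target in arm frame (-0.1144, -0.0487)
  A=0.2544, B=-0.3881, C=(l²−L²−A²−y'²−z²)/(2L)=-0.2442
  √(A²+B²)=0.4640;  θ3 = -0.9906+2.1251 ≈ 1.1345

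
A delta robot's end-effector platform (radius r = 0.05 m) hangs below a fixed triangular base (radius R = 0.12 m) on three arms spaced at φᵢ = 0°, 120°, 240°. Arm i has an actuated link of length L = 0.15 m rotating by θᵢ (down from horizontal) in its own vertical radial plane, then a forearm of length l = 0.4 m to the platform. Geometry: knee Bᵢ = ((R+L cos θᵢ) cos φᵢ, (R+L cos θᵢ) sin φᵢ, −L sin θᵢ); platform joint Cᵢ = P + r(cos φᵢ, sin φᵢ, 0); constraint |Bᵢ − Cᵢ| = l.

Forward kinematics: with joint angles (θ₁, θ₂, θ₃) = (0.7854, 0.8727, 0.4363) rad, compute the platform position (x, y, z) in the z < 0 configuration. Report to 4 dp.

O1 = (0.1761·cos0.0°, 0.1761·sin0.0°, -0.1061) = (0.1761, 0.0000, -0.1061)
arm 2 at φ=120.0°: e+L cos θ2 = 0.1664;  O2 = (-0.0832, 0.1441, -0.1149)
arm 3 at φ=240.0°: e+L cos θ3 = 0.2059;  O3 = (-0.1030, -0.1784, -0.0634)
eliminate P² terms by subtracting sphere 1 from 2 and 3
linear system: -0.5185x+0.2882y = -0.0014−-0.0177z; -0.5581x+-0.3567y = 0.0042−0.0854z
det = 0.3458;  x = -0.0021+0.0529z,  y = -0.0085+0.1565z
sphere 1 gives Az²+Bz+C=0 with A=1.0273, B=0.1906, C=-0.1169;  B²−4AC=0.5169;  roots -0.4427, 0.2571;  negative root z = -0.4427
x = -0.0255, y = -0.0777

(-0.0255, -0.0777, -0.4427)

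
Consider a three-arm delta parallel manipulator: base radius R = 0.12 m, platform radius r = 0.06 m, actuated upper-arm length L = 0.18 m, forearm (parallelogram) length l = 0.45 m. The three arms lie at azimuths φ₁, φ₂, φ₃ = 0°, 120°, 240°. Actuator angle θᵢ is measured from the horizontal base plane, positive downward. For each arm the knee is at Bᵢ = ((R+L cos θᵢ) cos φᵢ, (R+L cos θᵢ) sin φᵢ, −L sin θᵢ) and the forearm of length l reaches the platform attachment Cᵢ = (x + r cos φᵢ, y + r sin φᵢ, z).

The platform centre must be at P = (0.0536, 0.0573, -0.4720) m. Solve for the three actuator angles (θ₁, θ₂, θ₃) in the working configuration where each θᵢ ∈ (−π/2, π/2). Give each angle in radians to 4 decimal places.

φ1=0.0° → target in arm frame (0.0536, 0.0573)
  A cos θ + B sin θ = C:  0.0064·cos θ + -0.4720·sin θ = -0.1556
  γ=atan2(-0.4720,0.0064)=-1.5572;  ψ=arccos(-0.3296)=1.9067;  θ1=γ+ψ≈0.3494
φ2=120.0° → target in arm frame (0.0228, -0.0751)
  A cos θ + B sin θ = C:  0.0372·cos θ + -0.4720·sin θ = -0.1658
  γ=atan2(-0.4720,0.0372)=-1.4922;  ψ=arccos(-0.3503)=1.9287;  θ2=γ+ψ≈0.4365
rotate P by −φ3: (-0.0764, 0.0178, -0.4720)
  A cos θ + B sin θ = C:  0.1364·cos θ + -0.4720·sin θ = -0.1989
  √(A²+B²)=0.4913;  θ3 = -1.2894+1.9876 ≈ 0.6982

θ₁ = 0.3494, θ₂ = 0.4365, θ₃ = 0.6982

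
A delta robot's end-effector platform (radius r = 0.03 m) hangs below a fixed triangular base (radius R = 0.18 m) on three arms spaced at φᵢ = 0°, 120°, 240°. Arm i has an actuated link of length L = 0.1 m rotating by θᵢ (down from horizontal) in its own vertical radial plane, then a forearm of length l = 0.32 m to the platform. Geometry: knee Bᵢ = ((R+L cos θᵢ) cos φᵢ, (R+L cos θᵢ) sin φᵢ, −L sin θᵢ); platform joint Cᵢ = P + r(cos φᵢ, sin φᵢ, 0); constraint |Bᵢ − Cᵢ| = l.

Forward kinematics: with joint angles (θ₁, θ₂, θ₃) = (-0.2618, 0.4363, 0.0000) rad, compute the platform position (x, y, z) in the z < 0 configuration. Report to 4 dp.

arm 1 at φ=0.0°: e+L cos θ1 = 0.2466;  S1 = (0.2466, 0.0000, 0.0259)
φ2=120.0°: virtual centre (-0.1203, 0.2084, -0.0423), radius l
φ3=240.0°: virtual centre (-0.1250, -0.2165, 0.0000), radius l
subtract pairs → two planes through P
linear system: -0.7338x+0.4168y = -0.0018−-0.1363z; -0.7432x+-0.4330y = 0.0010−-0.0518z
Cramer: x(z) = 0.0006-0.1284z;  y(z) = -0.0033+0.1009z
quadratic in z: (1.0267)z²+(0.0108)z+(-0.0412)=0, √Δ=0.4114 → z ∈ {-0.2056, 0.1951}; z = -0.2056 (taking z<0)
x = 0.0270, y = -0.0241

(0.0270, -0.0241, -0.2056)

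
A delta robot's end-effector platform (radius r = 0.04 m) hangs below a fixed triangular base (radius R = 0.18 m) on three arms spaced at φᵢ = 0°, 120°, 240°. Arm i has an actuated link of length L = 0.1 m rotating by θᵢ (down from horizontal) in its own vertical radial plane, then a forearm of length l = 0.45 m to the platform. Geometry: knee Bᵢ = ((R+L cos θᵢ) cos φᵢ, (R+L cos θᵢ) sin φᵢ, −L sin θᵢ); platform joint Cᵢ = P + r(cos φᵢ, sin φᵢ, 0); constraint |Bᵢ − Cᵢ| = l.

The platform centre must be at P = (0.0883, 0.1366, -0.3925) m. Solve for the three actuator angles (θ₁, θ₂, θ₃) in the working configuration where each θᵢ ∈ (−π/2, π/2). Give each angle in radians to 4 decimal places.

φ1=0.0° → target in arm frame (0.0883, 0.1366)
  A=0.0517, B=-0.3925, C=(l²−L²−A²−y'²−z²)/(2L)=0.0856
  γ=atan2(-0.3925,0.0517)=-1.4398;  ψ=arccos(0.2161)=1.3530;  θ1=γ+ψ≈-0.0869
φ2=120.0° → target in arm frame (0.0741, -0.1448)
  e−x'=0.0659;  (l²−L²−(e−x')²−y'²−z²)/2L = 0.0657
  √(A²+B²)=0.3980;  θ2 = -1.4046+1.4048 ≈ 0.0003
arm 3 (φ=240.0°): x'=-0.1624, y'=0.0082
  A cos θ + B sin θ = C:  0.3024·cos θ + -0.3925·sin θ = -0.2655
  γ=atan2(-0.3925,0.3024)=-0.9143;  ψ=arccos(-0.5358)=2.1362;  θ3=γ+ψ≈1.2220

θ₁ = -0.0869, θ₂ = 0.0003, θ₃ = 1.2220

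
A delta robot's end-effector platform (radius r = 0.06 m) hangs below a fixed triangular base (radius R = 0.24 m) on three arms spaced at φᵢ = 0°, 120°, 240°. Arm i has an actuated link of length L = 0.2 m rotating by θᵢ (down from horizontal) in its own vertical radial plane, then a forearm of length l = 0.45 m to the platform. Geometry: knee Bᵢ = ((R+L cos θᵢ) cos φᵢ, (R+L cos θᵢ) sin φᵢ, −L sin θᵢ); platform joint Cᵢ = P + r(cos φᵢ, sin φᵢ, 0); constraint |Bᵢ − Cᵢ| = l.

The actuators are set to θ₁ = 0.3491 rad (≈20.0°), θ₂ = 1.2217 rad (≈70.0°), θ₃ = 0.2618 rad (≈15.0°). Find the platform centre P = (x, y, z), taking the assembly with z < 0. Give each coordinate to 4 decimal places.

arm 1 at φ=0.0°: ρ1 = 0.3679;  O1 = (0.3679, 0.0000, -0.0684)
arm 2 at φ=120.0°: ρ2 = 0.2484;  O2 = (-0.1242, 0.2151, -0.1879)
O3 = (0.3732·cos240.0°, 0.3732·sin240.0°, -0.0518) = (-0.1866, -0.3232, -0.0518)
subtract pairs → two planes through P
plane₁₂: -0.9843x+0.4303y+-0.2391z = -0.0430
Cramer: x(z) = 0.0243-0.1259z;  y(z) = -0.0445+0.2676z
quadratic in z: (1.0874)z²+(0.1995)z+(-0.0777)=0, √Δ=0.6147 → z ∈ {-0.3744, 0.1909}; z = -0.3744 (taking z<0)
x = 0.0714, y = -0.1447

(0.0714, -0.1447, -0.3744)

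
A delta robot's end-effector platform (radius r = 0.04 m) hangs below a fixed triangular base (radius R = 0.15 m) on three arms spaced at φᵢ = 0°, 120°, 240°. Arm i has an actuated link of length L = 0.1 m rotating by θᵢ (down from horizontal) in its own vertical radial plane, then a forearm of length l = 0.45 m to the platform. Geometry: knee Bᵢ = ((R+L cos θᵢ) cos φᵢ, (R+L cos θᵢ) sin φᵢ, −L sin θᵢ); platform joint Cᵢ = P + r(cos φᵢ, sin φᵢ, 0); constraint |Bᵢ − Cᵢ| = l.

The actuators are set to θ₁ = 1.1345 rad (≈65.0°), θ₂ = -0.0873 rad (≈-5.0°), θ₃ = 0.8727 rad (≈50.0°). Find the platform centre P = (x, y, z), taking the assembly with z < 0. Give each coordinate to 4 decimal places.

(-0.1101, 0.1179, -0.4367)

φ1=0.0°: virtual centre (0.1523, 0.0000, -0.0906), radius l
arm 2 at φ=120.0°: ρ2 = 0.2096;  O2 = (-0.1048, 0.1815, 0.0087)
arm 3 at φ=240.0°: ρ3 = 0.1743;  O3 = (-0.0871, -0.1509, -0.0766)
|O₂|²−|O₁|² = 0.0126;  |O₃|²−|O₁|² = 0.0048
linear system: -0.5141x+0.3631y = 0.0126−0.1987z; -0.4788x+-0.3019y = 0.0048−0.0281z
Cramer: x(z) = -0.0169+0.2132z;  y(z) = 0.0108-0.2453z
quadratic in z: (1.1057)z²+(0.1038)z+(-0.1655)=0, √Δ=0.8619 → z ∈ {-0.4367, 0.3428}; z = -0.4367 (taking z<0)
x = -0.1101, y = 0.1179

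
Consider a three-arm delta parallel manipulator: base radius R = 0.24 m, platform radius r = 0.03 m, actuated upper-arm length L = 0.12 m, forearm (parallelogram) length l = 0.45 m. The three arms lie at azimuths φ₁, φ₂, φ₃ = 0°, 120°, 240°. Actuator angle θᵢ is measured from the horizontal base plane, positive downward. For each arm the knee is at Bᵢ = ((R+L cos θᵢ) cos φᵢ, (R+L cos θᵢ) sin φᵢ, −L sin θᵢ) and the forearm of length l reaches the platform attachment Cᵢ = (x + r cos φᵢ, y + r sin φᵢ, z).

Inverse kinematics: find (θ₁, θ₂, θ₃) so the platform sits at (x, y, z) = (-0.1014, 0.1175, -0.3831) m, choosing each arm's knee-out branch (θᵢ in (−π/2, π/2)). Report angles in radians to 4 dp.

θ₁ = 1.3087, θ₂ = -0.2623, θ₃ = 1.0472

rotate P by −φ1: (-0.1014, 0.1175, -0.3831)
  A cos θ + B sin θ = C:  0.3114·cos θ + -0.3831·sin θ = -0.2893
  θ1 = atan2(B,A) + arccos(C/0.4937) = 1.3087
arm 2 (φ=120.0°): x'=0.1525, y'=0.0291
  e−x'=0.0575;  (l²−L²−(e−x')²−y'²−z²)/2L = 0.1549
  √(A²+B²)=0.3874;  θ2 = -1.4217+1.1594 ≈ -0.2623
φ3=240.0° → target in arm frame (-0.0511, -0.1466)
  A=0.2611, B=-0.3831, C=(l²−L²−A²−y'²−z²)/(2L)=-0.2012
  √(A²+B²)=0.4636;  θ3 = -0.9726+2.0198 ≈ 1.0472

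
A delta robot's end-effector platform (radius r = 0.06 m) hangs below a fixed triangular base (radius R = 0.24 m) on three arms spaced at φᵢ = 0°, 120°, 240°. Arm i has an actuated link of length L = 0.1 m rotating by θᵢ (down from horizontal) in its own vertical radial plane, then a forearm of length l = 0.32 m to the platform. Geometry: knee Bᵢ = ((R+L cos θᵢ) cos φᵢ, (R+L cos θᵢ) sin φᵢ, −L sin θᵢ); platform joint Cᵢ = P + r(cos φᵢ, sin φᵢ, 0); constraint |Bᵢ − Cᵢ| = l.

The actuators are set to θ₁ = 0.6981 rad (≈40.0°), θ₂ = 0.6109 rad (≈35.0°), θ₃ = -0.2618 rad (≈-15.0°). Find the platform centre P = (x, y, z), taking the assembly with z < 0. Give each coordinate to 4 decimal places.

(-0.0300, -0.0410, -0.2005)

arm 1 at φ=0.0°: e+L cos θ1 = 0.2566;  centre 1 = (0.2566, 0.0000, -0.0643)
centre 2 = (0.2619·cos120.0°, 0.2619·sin120.0°, -0.0574) = (-0.1310, 0.2268, -0.0574)
φ3=240.0°: virtual centre (-0.1383, -0.2395, 0.0259), radius l
|centre ₂|²−|centre ₁|² = 0.0019;  |centre ₃|²−|centre ₁|² = 0.0072
[-0.7751 0.4536 0.0138]·P = 0.0019;  [-0.7898 -0.4791 0.1803]·P = 0.0072
Cramer: x(z) = -0.0057+0.1212z;  y(z) = -0.0056+0.1766z
into |P−centre ₁|² = l²: 1.0459z² + 0.0630z + -0.0294 = 0;  Δ = 0.1270;  z = -0.2005 or 0.1403 → z<0 root = -0.2005
x = -0.0300, y = -0.0410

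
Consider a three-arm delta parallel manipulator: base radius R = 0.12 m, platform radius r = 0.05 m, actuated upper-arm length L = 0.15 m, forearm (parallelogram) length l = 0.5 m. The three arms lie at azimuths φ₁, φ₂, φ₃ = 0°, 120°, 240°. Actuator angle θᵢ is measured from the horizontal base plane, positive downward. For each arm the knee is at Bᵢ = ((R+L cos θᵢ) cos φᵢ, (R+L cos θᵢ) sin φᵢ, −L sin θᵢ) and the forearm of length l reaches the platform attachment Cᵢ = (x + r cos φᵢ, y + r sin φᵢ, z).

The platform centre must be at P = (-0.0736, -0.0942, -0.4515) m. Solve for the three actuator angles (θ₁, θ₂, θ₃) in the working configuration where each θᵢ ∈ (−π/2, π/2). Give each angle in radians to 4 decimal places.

φ1=0.0° → target in arm frame (-0.0736, -0.0942)
  A cos θ + B sin θ = C:  0.1436·cos θ + -0.4515·sin θ = -0.0195
  θ1 = atan2(B,A) + arccos(C/0.4738) = 0.3491
rotate P by −φ2: (-0.0448, 0.1108, -0.4515)
  A cos θ + B sin θ = C:  0.1148·cos θ + -0.4515·sin θ = -0.0060
  θ2 = atan2(B,A) + arccos(C/0.4659) = 0.2619
rotate P by −φ3: (0.1184, -0.0166, -0.4515)
  A=-0.0484, B=-0.4515, C=(l²−L²−A²−y'²−z²)/(2L)=0.0701
  γ=atan2(-0.4515,-0.0484)=-1.6775;  ψ=arccos(0.1544)=1.4158;  θ3=γ+ψ≈-0.2617

θ₁ = 0.3491, θ₂ = 0.2619, θ₃ = -0.2617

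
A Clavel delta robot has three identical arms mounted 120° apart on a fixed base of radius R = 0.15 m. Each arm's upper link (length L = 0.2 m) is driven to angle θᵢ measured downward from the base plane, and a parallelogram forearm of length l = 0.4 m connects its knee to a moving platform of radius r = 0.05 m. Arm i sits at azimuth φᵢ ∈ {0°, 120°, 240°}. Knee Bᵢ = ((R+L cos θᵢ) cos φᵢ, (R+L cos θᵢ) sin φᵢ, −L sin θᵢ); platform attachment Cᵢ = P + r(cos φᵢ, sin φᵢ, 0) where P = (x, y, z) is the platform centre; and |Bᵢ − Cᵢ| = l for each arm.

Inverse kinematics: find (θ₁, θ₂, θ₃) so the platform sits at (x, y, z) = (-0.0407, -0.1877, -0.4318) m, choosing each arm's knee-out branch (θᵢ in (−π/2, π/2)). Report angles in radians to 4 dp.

θ₁ = 1.0475, θ₂ = 1.3091, θ₃ = 0.2620

rotate P by −φ1: (-0.0407, -0.1877, -0.4318)
  A cos θ + B sin θ = C:  0.1407·cos θ + -0.4318·sin θ = -0.3037
  γ=atan2(-0.4318,0.1407)=-1.2558;  ψ=arccos(-0.6687)=2.3033;  θ1=γ+ψ≈1.0475
φ2=120.0° → target in arm frame (-0.1422, 0.1291)
  e−x'=0.2422;  (l²−L²−(e−x')²−y'²−z²)/2L = -0.3544
  √(A²+B²)=0.4951;  θ2 = -1.0596+2.3688 ≈ 1.3091
φ3=240.0° → target in arm frame (0.1829, 0.0586)
  e−x'=-0.0829;  (l²−L²−(e−x')²−y'²−z²)/2L = -0.1919
  γ=atan2(-0.4318,-0.0829)=-1.7605;  ψ=arccos(-0.4364)=2.0224;  θ3=γ+ψ≈0.2620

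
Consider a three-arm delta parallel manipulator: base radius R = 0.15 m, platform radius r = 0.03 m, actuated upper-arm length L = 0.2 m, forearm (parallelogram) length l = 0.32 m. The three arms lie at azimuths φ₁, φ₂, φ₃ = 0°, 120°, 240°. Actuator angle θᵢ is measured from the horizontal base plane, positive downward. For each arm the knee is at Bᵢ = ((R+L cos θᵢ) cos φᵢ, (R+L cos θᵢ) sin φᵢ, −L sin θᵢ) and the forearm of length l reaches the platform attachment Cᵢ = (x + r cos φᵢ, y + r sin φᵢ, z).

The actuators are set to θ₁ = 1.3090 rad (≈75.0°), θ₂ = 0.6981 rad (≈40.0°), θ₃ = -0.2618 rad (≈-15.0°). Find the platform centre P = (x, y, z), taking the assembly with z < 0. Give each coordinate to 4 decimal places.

arm 1 at φ=0.0°: e+L cos θ1 = 0.1718;  centre 1 = (0.1718, 0.0000, -0.1932)
centre 2 = (0.2732·cos120.0°, 0.2732·sin120.0°, -0.1286) = (-0.1366, 0.2366, -0.1286)
φ3=240.0°: virtual centre (-0.1566, -0.2712, 0.0518), radius l
eliminate P² terms by subtracting sphere 1 from 2 and 3
plane₁₂: -0.6167x+0.4732y+0.1293z = 0.0243
Cramer: x(z) = -0.0454+0.4679z;  y(z) = -0.0077+0.3367z
quadratic in z: (1.3323)z²+(0.1780)z+(-0.0179)=0, √Δ=0.3563 → z ∈ {-0.2005, 0.0669}; z = -0.2005 (taking z<0)
x = -0.1392, y = -0.0752

(-0.1392, -0.0752, -0.2005)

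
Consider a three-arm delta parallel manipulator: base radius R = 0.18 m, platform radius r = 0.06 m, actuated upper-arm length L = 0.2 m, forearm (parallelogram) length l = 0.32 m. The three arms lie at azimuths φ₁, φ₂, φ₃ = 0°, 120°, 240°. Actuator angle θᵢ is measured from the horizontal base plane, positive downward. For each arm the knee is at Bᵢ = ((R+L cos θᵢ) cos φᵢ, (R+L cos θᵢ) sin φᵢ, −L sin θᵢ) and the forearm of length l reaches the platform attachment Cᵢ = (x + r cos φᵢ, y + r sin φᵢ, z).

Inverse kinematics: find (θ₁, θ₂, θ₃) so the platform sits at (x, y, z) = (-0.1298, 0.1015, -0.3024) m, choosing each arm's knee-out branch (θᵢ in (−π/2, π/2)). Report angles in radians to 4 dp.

rotate P by −φ1: (-0.1298, 0.1015, -0.3024)
  e−x'=0.2498;  (l²−L²−(e−x')²−y'²−z²)/2L = -0.2544
  θ1 = atan2(B,A) + arccos(C/0.3922) = 1.3961
rotate P by −φ2: (0.1528, 0.0617, -0.3024)
  A cos θ + B sin θ = C:  -0.0328·cos θ + -0.3024·sin θ = -0.0848
  θ2 = atan2(B,A) + arccos(C/0.3042) = 0.1745
φ3=240.0° → target in arm frame (-0.0230, -0.1632)
  A=0.1430, B=-0.3024, C=(l²−L²−A²−y'²−z²)/(2L)=-0.1903
  θ3 = atan2(B,A) + arccos(C/0.3345) = 1.0469

θ₁ = 1.3961, θ₂ = 0.1745, θ₃ = 1.0469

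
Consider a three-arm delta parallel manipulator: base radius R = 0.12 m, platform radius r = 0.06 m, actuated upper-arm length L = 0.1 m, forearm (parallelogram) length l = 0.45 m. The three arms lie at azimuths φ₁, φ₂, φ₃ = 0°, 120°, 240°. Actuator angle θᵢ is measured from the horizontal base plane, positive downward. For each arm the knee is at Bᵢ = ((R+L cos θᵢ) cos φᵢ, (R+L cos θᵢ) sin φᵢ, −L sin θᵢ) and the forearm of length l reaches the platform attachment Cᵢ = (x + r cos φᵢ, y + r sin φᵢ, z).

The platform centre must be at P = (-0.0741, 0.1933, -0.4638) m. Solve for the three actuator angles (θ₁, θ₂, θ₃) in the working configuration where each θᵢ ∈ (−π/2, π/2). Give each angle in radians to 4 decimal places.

φ1=0.0° → target in arm frame (-0.0741, 0.1933)
  e−x'=0.1341;  (l²−L²−(e−x')²−y'²−z²)/2L = -0.3898
  θ1 = atan2(B,A) + arccos(C/0.4828) = 1.2211
rotate P by −φ2: (0.2045, -0.0325, -0.4638)
  A=-0.1445, B=-0.4638, C=(l²−L²−A²−y'²−z²)/(2L)=-0.2227
  γ=atan2(-0.4638,-0.1445)=-1.8727;  ψ=arccos(-0.4584)=2.0469;  θ2=γ+ψ≈0.1742
arm 3 (φ=240.0°): x'=-0.1304, y'=-0.1608
  A=0.1904, B=-0.4638, C=(l²−L²−A²−y'²−z²)/(2L)=-0.4235
  √(A²+B²)=0.5013;  θ3 = -1.1813+2.5770 ≈ 1.3957

θ₁ = 1.2211, θ₂ = 0.1742, θ₃ = 1.3957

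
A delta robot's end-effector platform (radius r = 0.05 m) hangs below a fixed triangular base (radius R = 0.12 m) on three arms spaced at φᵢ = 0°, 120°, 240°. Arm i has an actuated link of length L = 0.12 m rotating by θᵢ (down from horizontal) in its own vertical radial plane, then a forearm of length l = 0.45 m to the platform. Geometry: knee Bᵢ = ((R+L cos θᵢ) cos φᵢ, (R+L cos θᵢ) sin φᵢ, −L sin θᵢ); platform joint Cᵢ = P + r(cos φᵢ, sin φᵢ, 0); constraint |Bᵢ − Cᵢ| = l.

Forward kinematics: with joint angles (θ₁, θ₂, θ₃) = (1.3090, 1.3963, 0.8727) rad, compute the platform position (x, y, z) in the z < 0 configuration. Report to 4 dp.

arm 1 at φ=0.0°: e+L cos θ1 = 0.1011;  centre 1 = (0.1011, 0.0000, -0.1159)
φ2=120.0°: virtual centre (-0.0454, 0.0787, -0.1182), radius l
φ3=240.0°: virtual centre (-0.0736, -0.1274, -0.0919), radius l
subtract pairs → two planes through P
[-0.2929 0.1573 -0.0045]·P = -0.0014;  [-0.3492 -0.2548 0.0480]·P = 0.0065
Cramer: x(z) = -0.0050+0.0493z;  y(z) = -0.0184+0.1206z
into |P−centre ₁|² = l²: 1.0170z² + 0.2169z + -0.1775 = 0;  Δ = 0.7690;  z = -0.5378 or 0.3245 → z<0 root = -0.5378
x = -0.0315, y = -0.0833

(-0.0315, -0.0833, -0.5378)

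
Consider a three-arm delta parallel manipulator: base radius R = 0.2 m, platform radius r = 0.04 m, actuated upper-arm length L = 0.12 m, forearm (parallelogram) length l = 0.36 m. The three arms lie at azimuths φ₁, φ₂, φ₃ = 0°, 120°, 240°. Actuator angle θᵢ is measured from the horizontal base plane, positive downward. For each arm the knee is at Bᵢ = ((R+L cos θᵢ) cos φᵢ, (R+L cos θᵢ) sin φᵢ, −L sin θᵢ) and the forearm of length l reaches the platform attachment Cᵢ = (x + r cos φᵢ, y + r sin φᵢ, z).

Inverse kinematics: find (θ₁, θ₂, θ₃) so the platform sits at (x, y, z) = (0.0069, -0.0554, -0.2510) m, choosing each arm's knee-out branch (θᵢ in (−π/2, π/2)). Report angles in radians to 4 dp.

rotate P by −φ1: (0.0069, -0.0554, -0.2510)
  A cos θ + B sin θ = C:  0.1531·cos θ + -0.2510·sin θ = 0.1070
  γ=atan2(-0.2510,0.1531)=-1.0231;  ψ=arccos(0.3641)=1.1982;  θ1=γ+ψ≈0.1751
arm 2 (φ=120.0°): x'=-0.0514, y'=0.0217
  A=0.2114, B=-0.2510, C=(l²−L²−A²−y'²−z²)/(2L)=0.0293
  γ=atan2(-0.2510,0.2114)=-0.8708;  ψ=arccos(0.0892)=1.4815;  θ2=γ+ψ≈0.6107
φ3=240.0° → target in arm frame (0.0445, 0.0337)
  A cos θ + B sin θ = C:  0.1155·cos θ + -0.2510·sin θ = 0.1572
  γ=atan2(-0.2510,0.1155)=-1.1396;  ψ=arccos(0.5690)=0.9655;  θ3=γ+ψ≈-0.1741

θ₁ = 0.1751, θ₂ = 0.6107, θ₃ = -0.1741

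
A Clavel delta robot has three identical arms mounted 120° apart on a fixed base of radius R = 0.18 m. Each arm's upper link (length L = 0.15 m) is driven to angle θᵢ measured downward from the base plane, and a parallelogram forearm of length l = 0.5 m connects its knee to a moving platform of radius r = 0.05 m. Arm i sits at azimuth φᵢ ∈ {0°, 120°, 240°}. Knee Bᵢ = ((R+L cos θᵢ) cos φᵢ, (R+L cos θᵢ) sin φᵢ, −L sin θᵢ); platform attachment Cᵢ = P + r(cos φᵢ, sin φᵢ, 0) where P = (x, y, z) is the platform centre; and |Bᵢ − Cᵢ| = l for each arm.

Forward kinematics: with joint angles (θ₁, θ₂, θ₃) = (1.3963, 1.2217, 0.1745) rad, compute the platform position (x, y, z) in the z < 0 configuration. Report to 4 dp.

O1 = (0.1560·cos0.0°, 0.1560·sin0.0°, -0.1477) = (0.1560, 0.0000, -0.1477)
φ2=120.0°: virtual centre (-0.0907, 0.1570, -0.1410), radius l
O3 = (0.2777·cos240.0°, 0.2777·sin240.0°, -0.0260) = (-0.1389, -0.2405, -0.0260)
eliminate P² terms by subtracting sphere 1 from 2 and 3
plane₁₂: -0.4934x+0.3140y+0.0135z = 0.0066
det = 0.4226;  x = -0.0310+0.1963z,  y = -0.0278+0.2653z
quadratic in z: (1.1089)z²+(0.2073)z+(-0.1924)=0, √Δ=0.9468 → z ∈ {-0.5204, 0.3335}; z = -0.5204 (taking z<0)
x = -0.1331, y = -0.1658

(-0.1331, -0.1658, -0.5204)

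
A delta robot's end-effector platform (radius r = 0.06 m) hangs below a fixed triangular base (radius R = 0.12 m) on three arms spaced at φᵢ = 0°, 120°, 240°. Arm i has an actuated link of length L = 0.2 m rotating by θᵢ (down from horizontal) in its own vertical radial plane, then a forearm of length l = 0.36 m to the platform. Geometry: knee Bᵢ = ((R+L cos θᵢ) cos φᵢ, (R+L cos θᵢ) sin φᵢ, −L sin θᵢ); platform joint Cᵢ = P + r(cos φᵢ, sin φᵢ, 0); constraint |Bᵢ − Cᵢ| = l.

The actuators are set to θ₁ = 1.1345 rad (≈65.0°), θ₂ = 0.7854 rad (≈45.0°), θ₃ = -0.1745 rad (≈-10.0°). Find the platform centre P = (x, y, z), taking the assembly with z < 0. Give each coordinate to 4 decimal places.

(-0.1616, -0.1360, -0.3132)

O1 = (0.1445·cos0.0°, 0.1445·sin0.0°, -0.1813) = (0.1445, 0.0000, -0.1813)
arm 2 at φ=120.0°: ρ2 = 0.2014;  O2 = (-0.1007, 0.1744, -0.1414)
φ3=240.0°: virtual centre (-0.1285, -0.2225, 0.0347), radius l
subtract pairs → two planes through P
[-0.4905 0.3489 0.0797]·P = 0.0068;  [-0.5460 -0.4451 0.4320]·P = 0.0135
Cramer: x(z) = -0.0190+0.4554z;  y(z) = -0.0071+0.4119z
into |P−O₁|² = l²: 1.3771z² + 0.2078z + -0.0700 = 0;  Δ = 0.4286;  z = -0.3132 or 0.1623 → z<0 root = -0.3132
x = -0.1616, y = -0.1360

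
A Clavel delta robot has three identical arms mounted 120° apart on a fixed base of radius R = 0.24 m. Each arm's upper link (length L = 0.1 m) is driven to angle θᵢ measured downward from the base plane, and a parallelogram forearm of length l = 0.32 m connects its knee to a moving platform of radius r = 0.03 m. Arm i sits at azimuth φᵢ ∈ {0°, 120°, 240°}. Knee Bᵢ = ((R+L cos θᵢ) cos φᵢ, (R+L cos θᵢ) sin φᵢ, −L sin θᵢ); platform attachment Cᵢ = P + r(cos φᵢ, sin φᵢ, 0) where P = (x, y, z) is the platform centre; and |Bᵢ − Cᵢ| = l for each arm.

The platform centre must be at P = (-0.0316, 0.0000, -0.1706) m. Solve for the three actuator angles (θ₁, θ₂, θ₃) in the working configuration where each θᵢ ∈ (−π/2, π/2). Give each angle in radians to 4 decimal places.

θ₁ = 0.8726, θ₂ = 0.3490, θ₃ = 0.3490

rotate P by −φ1: (-0.0316, 0.0000, -0.1706)
  A cos θ + B sin θ = C:  0.2416·cos θ + -0.1706·sin θ = 0.0246
  θ1 = atan2(B,A) + arccos(C/0.2958) = 0.8726
arm 2 (φ=120.0°): x'=0.0158, y'=0.0274
  A cos θ + B sin θ = C:  0.1942·cos θ + -0.1706·sin θ = 0.1242
  γ=atan2(-0.1706,0.1942)=-0.7208;  ψ=arccos(0.4803)=1.0697;  θ2=γ+ψ≈0.3490
φ3=240.0° → target in arm frame (0.0158, -0.0274)
  e−x'=0.1942;  (l²−L²−(e−x')²−y'²−z²)/2L = 0.1242
  θ3 = atan2(B,A) + arccos(C/0.2585) = 0.3490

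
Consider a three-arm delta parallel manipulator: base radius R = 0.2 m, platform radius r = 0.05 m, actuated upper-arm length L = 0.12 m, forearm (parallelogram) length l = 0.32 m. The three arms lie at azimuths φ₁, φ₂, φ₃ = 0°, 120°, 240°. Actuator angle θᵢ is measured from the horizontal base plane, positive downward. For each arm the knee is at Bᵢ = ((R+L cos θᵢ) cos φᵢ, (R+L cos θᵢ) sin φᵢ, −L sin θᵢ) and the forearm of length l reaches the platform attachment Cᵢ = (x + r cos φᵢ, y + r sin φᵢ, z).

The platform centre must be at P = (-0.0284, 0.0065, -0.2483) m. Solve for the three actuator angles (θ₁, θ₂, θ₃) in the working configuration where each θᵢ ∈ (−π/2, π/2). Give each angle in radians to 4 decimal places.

θ₁ = 0.6983, θ₂ = 0.3495, θ₃ = 0.4365

φ1=0.0° → target in arm frame (-0.0284, 0.0065)
  e−x'=0.1784;  (l²−L²−(e−x')²−y'²−z²)/2L = -0.0230
  √(A²+B²)=0.3057;  θ1 = -0.9478+1.6461 ≈ 0.6983
φ2=120.0° → target in arm frame (0.0198, 0.0213)
  e−x'=0.1302;  (l²−L²−(e−x')²−y'²−z²)/2L = 0.0373
  θ2 = atan2(B,A) + arccos(C/0.2804) = 0.3495
rotate P by −φ3: (0.0086, -0.0278, -0.2483)
  A=0.1414, B=-0.2483, C=(l²−L²−A²−y'²−z²)/(2L)=0.0232
  √(A²+B²)=0.2858;  θ3 = -1.0530+1.4895 ≈ 0.4365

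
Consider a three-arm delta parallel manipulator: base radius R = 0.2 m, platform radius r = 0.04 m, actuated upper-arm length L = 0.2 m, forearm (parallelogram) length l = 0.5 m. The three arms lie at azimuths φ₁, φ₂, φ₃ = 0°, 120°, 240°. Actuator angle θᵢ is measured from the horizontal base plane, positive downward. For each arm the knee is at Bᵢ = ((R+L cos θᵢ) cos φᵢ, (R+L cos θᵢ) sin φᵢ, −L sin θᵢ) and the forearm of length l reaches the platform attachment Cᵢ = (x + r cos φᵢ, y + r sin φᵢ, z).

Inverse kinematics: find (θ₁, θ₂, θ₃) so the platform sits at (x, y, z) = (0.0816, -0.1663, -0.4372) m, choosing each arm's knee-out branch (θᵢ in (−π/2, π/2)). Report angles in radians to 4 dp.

θ₁ = 0.2617, θ₂ = 1.1344, θ₃ = 0.1747

φ1=0.0° → target in arm frame (0.0816, -0.1663)
  A=0.0784, B=-0.4372, C=(l²−L²−A²−y'²−z²)/(2L)=-0.0374
  √(A²+B²)=0.4442;  θ1 = -1.3934+1.6550 ≈ 0.2617
arm 2 (φ=120.0°): x'=-0.1848, y'=0.0125
  A=0.3448, B=-0.4372, C=(l²−L²−A²−y'²−z²)/(2L)=-0.2505
  √(A²+B²)=0.5568;  θ2 = -0.9030+2.0374 ≈ 1.1344
φ3=240.0° → target in arm frame (0.1032, 0.1538)
  A=0.0568, B=-0.4372, C=(l²−L²−A²−y'²−z²)/(2L)=-0.0201
  √(A²+B²)=0.4409;  θ3 = -1.4416+1.6163 ≈ 0.1747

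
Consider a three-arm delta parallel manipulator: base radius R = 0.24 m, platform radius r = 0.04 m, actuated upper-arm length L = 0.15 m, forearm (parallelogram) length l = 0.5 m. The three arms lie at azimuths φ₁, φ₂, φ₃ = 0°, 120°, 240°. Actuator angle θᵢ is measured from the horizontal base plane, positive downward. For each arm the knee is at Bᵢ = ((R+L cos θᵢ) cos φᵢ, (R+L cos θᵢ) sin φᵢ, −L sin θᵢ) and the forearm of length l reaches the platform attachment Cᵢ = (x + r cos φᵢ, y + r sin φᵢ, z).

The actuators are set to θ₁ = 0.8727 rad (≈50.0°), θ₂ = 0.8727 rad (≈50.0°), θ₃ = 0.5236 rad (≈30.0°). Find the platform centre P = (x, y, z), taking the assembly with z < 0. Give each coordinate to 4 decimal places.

(-0.0276, -0.0478, -0.4927)

arm 1 at φ=0.0°: e+L cos θ1 = 0.2964;  S1 = (0.2964, 0.0000, -0.1149)
S2 = (0.2964·cos120.0°, 0.2964·sin120.0°, -0.1149) = (-0.1482, 0.2567, -0.1149)
arm 3 at φ=240.0°: e+L cos θ3 = 0.3299;  S3 = (-0.1650, -0.2857, -0.0750)
eliminate P² terms by subtracting sphere 1 from 2 and 3
[-0.8892 0.5134 0.0000]·P = 0.0000;  [-0.9227 -0.5714 0.0798]·P = 0.0134
det = 0.9819;  x = -0.0070+0.0417z,  y = -0.0121+0.0723z
into |P−S₁|² = l²: 1.0070z² + 0.2027z + -0.1446 = 0;  Δ = 0.6235;  z = -0.4927 or 0.2914 → z<0 root = -0.4927
x = -0.0276, y = -0.0478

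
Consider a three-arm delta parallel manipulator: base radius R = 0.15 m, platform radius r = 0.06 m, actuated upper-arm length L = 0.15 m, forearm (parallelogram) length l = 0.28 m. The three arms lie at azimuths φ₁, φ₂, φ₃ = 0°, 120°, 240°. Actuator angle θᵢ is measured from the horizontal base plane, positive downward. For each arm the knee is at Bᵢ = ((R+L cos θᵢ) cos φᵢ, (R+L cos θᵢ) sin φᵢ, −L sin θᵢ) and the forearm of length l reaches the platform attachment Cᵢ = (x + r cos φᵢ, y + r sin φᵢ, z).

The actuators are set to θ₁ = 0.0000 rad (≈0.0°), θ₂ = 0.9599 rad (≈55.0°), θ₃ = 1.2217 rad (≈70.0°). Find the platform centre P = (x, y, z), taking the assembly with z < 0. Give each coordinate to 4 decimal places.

(0.1299, 0.0364, -0.2549)

S1 = (0.2400·cos0.0°, 0.2400·sin0.0°, 0.0000) = (0.2400, 0.0000, 0.0000)
φ2=120.0°: virtual centre (-0.0880, 0.1525, -0.1229), radius l
φ3=240.0°: virtual centre (-0.0707, -0.1224, -0.1410), radius l
eliminate P² terms by subtracting sphere 1 from 2 and 3
linear system: -0.6560x+0.3049y = -0.0115−-0.2457z; -0.6213x+-0.2448y = -0.0178−-0.2819z
Cramer: x(z) = 0.0235-0.4174z;  y(z) = 0.0129-0.0922z
into |P−S₁|² = l²: 1.1827z² + 0.1784z + -0.0314 = 0;  Δ = 0.1802;  z = -0.2549 or 0.1041 → z<0 root = -0.2549
x = 0.1299, y = 0.0364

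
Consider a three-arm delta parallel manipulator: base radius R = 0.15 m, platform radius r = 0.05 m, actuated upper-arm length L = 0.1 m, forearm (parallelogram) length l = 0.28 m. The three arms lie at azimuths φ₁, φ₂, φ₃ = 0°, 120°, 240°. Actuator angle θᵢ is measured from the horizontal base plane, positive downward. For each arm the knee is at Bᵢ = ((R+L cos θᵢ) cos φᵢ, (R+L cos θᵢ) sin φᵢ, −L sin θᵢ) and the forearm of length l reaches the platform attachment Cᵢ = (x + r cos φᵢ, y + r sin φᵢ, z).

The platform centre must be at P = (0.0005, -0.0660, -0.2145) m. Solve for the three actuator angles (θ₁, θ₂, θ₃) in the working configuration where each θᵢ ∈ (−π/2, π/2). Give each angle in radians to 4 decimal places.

θ₁ = 0.2615, θ₂ = 0.6979, θ₃ = -0.2615

rotate P by −φ1: (0.0005, -0.0660, -0.2145)
  e−x'=0.0995;  (l²−L²−(e−x')²−y'²−z²)/2L = 0.0407
  γ=atan2(-0.2145,0.0995)=-1.1365;  ψ=arccos(0.1720)=1.3979;  θ1=γ+ψ≈0.2615
rotate P by −φ2: (-0.0574, 0.0326, -0.2145)
  A cos θ + B sin θ = C:  0.1574·cos θ + -0.2145·sin θ = -0.0172
  √(A²+B²)=0.2661;  θ2 = -0.9377+1.6356 ≈ 0.6979
arm 3 (φ=240.0°): x'=0.0569, y'=0.0334
  A cos θ + B sin θ = C:  0.0431·cos θ + -0.2145·sin θ = 0.0971
  √(A²+B²)=0.2188;  θ3 = -1.3725+1.1111 ≈ -0.2615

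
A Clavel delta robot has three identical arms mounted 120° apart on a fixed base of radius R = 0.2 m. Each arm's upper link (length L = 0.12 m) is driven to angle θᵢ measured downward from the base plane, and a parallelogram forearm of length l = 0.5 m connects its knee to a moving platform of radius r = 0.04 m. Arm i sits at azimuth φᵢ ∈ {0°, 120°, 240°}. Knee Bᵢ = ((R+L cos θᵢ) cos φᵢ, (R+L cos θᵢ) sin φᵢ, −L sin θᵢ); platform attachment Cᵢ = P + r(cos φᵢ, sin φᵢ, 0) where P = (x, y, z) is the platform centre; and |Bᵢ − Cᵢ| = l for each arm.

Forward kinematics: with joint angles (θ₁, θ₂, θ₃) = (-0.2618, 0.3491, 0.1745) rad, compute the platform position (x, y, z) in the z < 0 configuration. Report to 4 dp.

arm 1 at φ=0.0°: (R−r)+L cos θ1 = 0.2759;  centre 1 = (0.2759, 0.0000, 0.0311)
φ2=120.0°: virtual centre (-0.1364, 0.2362, -0.0410), radius l
centre 3 = (0.2782·cos240.0°, 0.2782·sin240.0°, -0.0208) = (-0.1391, -0.2409, -0.0208)
eliminate P² terms by subtracting sphere 1 from 2 and 3
plane₁₂: -0.8246x+0.4724y+-0.1442z = -0.0010
det = 0.7894;  x = 0.0002+-0.1501z,  y = -0.0018+0.0432z
quadratic in z: (1.0244)z²+(0.0205)z+(-0.1730)=0, √Δ=0.8422 → z ∈ {-0.4211, 0.4011}; z = -0.4211 (taking z<0)
x = 0.0634, y = -0.0200

(0.0634, -0.0200, -0.4211)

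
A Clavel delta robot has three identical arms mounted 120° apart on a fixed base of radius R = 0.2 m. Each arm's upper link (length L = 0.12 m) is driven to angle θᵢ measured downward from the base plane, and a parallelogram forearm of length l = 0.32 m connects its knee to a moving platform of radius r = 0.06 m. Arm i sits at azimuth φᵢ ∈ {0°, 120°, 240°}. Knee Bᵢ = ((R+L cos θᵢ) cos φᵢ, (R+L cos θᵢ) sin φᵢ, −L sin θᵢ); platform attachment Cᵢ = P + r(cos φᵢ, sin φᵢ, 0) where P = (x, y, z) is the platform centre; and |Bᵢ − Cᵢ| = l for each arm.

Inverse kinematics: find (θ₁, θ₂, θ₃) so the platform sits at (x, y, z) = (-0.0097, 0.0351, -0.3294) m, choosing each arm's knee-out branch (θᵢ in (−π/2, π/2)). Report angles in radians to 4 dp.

rotate P by −φ1: (-0.0097, 0.0351, -0.3294)
  A=0.1497, B=-0.3294, C=(l²−L²−A²−y'²−z²)/(2L)=-0.1839
  √(A²+B²)=0.3618;  θ1 = -1.1442+2.1041 ≈ 0.9599
φ2=120.0° → target in arm frame (0.0352, -0.0091)
  A=0.1048, B=-0.3294, C=(l²−L²−A²−y'²−z²)/(2L)=-0.1315
  γ=atan2(-0.3294,0.1048)=-1.2629;  ψ=arccos(-0.3805)=1.9611;  θ2=γ+ψ≈0.6982
arm 3 (φ=240.0°): x'=-0.0255, y'=-0.0260
  A cos θ + B sin θ = C:  0.1655·cos θ + -0.3294·sin θ = -0.2024
  γ=atan2(-0.3294,0.1655)=-1.1051;  ψ=arccos(-0.5491)=2.1521;  θ3=γ+ψ≈1.0470

θ₁ = 0.9599, θ₂ = 0.6982, θ₃ = 1.0470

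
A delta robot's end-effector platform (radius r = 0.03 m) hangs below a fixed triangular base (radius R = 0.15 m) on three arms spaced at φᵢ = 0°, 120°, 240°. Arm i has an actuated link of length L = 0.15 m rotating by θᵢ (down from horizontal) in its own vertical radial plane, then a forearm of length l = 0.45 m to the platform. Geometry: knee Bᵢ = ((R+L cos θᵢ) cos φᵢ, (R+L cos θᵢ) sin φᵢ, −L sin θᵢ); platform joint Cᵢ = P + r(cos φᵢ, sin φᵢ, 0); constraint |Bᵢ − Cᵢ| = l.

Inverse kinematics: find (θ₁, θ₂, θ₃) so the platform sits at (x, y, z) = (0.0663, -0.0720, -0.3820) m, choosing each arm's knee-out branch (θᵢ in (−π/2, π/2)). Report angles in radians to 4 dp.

arm 1 (φ=0.0°): x'=0.0663, y'=-0.0720
  A cos θ + B sin θ = C:  0.0537·cos θ + -0.3820·sin θ = 0.0867
  γ=atan2(-0.3820,0.0537)=-1.4311;  ψ=arccos(0.2247)=1.3441;  θ1=γ+ψ≈-0.0870
φ2=120.0° → target in arm frame (-0.0955, -0.0214)
  e−x'=0.2155;  (l²−L²−(e−x')²−y'²−z²)/2L = -0.0427
  θ2 = atan2(B,A) + arccos(C/0.4386) = 0.6113
arm 3 (φ=240.0°): x'=0.0292, y'=0.0934
  A cos θ + B sin θ = C:  0.0908·cos θ + -0.3820·sin θ = 0.0570
  γ=atan2(-0.3820,0.0908)=-1.3374;  ψ=arccos(0.1452)=1.4251;  θ3=γ+ψ≈0.0876

θ₁ = -0.0870, θ₂ = 0.6113, θ₃ = 0.0876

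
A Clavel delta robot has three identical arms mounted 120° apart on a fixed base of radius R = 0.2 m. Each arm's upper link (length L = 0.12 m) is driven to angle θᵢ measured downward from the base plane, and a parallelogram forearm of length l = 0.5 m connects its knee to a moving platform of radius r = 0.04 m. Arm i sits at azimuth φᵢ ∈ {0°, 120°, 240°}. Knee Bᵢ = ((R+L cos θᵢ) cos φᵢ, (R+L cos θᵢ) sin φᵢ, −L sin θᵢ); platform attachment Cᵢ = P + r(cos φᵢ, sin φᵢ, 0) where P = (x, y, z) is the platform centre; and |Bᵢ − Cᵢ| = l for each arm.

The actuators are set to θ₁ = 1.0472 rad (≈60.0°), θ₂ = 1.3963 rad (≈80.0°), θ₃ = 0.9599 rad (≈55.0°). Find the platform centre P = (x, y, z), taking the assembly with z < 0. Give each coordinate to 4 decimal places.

(0.0185, -0.0542, -0.5583)

arm 1 at φ=0.0°: (R−r)+L cos θ1 = 0.2200;  centre 1 = (0.2200, 0.0000, -0.1039)
centre 2 = (0.1808·cos120.0°, 0.1808·sin120.0°, -0.1182) = (-0.0904, 0.1566, -0.1182)
φ3=240.0°: virtual centre (-0.1144, -0.1982, -0.0983), radius l
subtract pairs → two planes through P
linear system: -0.6208x+0.3132y = -0.0125−-0.0285z; -0.6688x+-0.3963y = 0.0028−0.0113z
det = 0.4556;  x = 0.0090+-0.0171z,  y = -0.0223+0.0572z
into |P−centre ₁|² = l²: 1.0036z² + 0.2125z + -0.1942 = 0;  Δ = 0.8246;  z = -0.5583 or 0.3465 → z<0 root = -0.5583
x = 0.0185, y = -0.0542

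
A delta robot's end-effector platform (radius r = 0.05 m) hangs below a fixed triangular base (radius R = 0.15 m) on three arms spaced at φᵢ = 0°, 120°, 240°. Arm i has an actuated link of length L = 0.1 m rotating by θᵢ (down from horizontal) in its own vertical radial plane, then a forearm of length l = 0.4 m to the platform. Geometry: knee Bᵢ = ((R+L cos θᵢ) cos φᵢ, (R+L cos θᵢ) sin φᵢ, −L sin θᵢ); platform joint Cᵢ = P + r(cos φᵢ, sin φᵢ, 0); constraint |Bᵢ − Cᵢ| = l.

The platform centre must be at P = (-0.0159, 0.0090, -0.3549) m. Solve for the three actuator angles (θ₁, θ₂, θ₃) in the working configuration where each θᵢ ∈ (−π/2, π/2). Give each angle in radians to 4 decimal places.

rotate P by −φ1: (-0.0159, 0.0090, -0.3549)
  A cos θ + B sin θ = C:  0.1159·cos θ + -0.3549·sin θ = 0.0527
  θ1 = atan2(B,A) + arccos(C/0.3733) = 0.1741
φ2=120.0° → target in arm frame (0.0157, 0.0093)
  A=0.0843, B=-0.3549, C=(l²−L²−A²−y'²−z²)/(2L)=0.0843
  √(A²+B²)=0.3648;  θ2 = -1.3377+1.3376 ≈ -0.0001
φ3=240.0° → target in arm frame (0.0002, -0.0183)
  A cos θ + B sin θ = C:  0.0998·cos θ + -0.3549·sin θ = 0.0687
  θ3 = atan2(B,A) + arccos(C/0.3687) = 0.0868

θ₁ = 0.1741, θ₂ = -0.0001, θ₃ = 0.0868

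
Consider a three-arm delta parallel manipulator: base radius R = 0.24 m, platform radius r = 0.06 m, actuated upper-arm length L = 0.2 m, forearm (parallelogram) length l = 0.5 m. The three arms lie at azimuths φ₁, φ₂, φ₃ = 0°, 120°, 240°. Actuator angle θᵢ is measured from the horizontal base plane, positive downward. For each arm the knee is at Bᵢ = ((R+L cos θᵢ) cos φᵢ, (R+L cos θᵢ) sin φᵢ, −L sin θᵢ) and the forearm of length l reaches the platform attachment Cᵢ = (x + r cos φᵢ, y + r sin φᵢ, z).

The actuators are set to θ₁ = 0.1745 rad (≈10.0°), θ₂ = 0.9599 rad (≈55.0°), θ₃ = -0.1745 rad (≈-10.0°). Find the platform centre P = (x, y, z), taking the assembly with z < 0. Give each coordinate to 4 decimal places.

(0.0442, -0.1561, -0.3737)

φ1=0.0°: virtual centre (0.3770, 0.0000, -0.0347), radius l
O2 = (0.2947·cos120.0°, 0.2947·sin120.0°, -0.1638) = (-0.1474, 0.2552, -0.1638)
O3 = (0.3770·cos240.0°, 0.3770·sin240.0°, 0.0347) = (-0.1885, -0.3265, 0.0347)
eliminate P² terms by subtracting sphere 1 from 2 and 3
plane₁₂: -1.0486x+0.5105y+-0.2582z = -0.0296
det = 1.2620;  x = 0.0153+-0.0774z,  y = -0.0265+0.3468z
into |P−O₁|² = l²: 1.1263z² + 0.1070z + -0.1173 = 0;  Δ = 0.5399;  z = -0.3737 or 0.2787 → z<0 root = -0.3737
x = 0.0442, y = -0.1561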